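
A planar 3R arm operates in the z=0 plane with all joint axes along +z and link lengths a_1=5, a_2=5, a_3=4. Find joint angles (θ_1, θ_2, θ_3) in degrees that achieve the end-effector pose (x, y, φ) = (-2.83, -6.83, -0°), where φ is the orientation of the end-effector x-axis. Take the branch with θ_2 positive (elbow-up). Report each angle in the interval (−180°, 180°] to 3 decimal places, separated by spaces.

wrist centre = target − a_3·(cos φ, sin φ) = (-6.8300, -6.8300)
cos θ_2 = (93.2978−5²−5²)/(2·5·5) = 0.8660; θ_2 = 30.0080° (elbow-up)
β = atan2(-6.8300,-6.8300) = -135.0000°; ψ = atan2(2.5006,9.3298) = 15.0040°
θ_1 = β − ψ = -150.0040°
θ_3 = φ − θ_1 − θ_2 = 119.9960° (wrapped to (-180°,180°])

-150.004 30.008 119.996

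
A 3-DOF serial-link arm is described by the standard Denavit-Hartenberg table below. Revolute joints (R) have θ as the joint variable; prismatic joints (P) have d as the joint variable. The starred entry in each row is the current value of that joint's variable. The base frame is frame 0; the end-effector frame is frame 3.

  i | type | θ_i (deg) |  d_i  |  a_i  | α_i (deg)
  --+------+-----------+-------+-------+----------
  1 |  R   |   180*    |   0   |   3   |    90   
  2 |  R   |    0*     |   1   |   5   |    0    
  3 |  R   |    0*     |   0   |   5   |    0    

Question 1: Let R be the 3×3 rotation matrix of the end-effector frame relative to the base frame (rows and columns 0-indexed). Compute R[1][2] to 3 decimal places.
End-effector z-axis (col 2 of R) = (0.0000,1.0000,0.0000)
R[1][2] = 1.0000

1.000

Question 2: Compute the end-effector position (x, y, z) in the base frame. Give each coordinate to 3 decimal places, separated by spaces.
-13.000 1.000 0.000

after link 1: o_1 = (-3.0000, 0.0000, 0.0000)
after link 2: o_2 = (-8.0000, 1.0000, 0.0000)
after link 3: o_3 = (-13.0000, 1.0000, 0.0000)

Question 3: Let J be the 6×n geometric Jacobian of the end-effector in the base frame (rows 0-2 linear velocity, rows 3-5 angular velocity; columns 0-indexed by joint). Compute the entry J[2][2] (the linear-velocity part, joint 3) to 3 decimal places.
5.000

axis z_2 = (0.0000,1.0000,0.0000); lever o_n−o_2 = (-5.0000,0.0000,0.0000)
cross product → J_v[:, 2] = (-0.0000,-0.0000,5.0000)
J_ω[:, 2] = z_2
entry J[2][2] = 5.0000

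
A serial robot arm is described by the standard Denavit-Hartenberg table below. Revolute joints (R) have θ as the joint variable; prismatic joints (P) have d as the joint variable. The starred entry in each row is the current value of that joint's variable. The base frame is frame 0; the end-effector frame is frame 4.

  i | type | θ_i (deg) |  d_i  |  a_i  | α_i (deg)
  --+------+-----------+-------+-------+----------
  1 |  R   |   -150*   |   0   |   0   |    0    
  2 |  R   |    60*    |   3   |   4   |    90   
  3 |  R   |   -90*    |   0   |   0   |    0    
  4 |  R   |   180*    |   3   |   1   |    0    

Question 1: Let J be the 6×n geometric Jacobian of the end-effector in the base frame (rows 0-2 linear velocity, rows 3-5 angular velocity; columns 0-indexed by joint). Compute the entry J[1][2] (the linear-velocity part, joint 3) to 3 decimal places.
axis z_2 = (-1.0000,0.0000,0.0000); lever o_n−o_2 = (-3.0000,0.0000,1.0000)
cross product → J_v[:, 2] = (0.0000,1.0000,0.0000)
J_ω[:, 2] = z_2
entry J[1][2] = 1.0000

1.000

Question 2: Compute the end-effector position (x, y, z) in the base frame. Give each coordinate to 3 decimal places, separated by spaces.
after link 1: o_1 = (0.0000, 0.0000, 0.0000)
after link 2: o_2 = (-0.0000, -4.0000, 3.0000)
after link 3: o_3 = (-0.0000, -4.0000, 3.0000)
after link 4: o_4 = (-3.0000, -4.0000, 4.0000)

-3.000 -4.000 4.000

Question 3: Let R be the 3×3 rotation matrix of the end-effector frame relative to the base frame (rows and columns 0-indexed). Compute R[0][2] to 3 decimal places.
End-effector z-axis (col 2 of R) = (-1.0000,0.0000,0.0000)
R[0][2] = -1.0000

-1.000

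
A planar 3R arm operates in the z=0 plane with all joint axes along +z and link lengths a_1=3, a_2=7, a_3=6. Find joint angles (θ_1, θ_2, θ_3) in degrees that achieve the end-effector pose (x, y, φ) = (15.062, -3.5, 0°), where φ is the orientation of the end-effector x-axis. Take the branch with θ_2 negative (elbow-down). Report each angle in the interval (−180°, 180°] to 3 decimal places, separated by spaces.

wrist centre = target − a_3·(cos φ, sin φ) = (9.0620, -3.5000)
cos θ_2 = (94.3698−3²−7²)/(2·3·7) = 0.8659; θ_2 = -30.0088° (elbow-down)
β = atan2(-3.5000,9.0620) = -21.1180°; ψ = atan2(-3.5009,9.0616) = -21.1238°
θ_1 = β − ψ = 0.0059°
θ_3 = φ − θ_1 − θ_2 = 30.0029° (wrapped to (-180°,180°])

0.006 -30.009 30.003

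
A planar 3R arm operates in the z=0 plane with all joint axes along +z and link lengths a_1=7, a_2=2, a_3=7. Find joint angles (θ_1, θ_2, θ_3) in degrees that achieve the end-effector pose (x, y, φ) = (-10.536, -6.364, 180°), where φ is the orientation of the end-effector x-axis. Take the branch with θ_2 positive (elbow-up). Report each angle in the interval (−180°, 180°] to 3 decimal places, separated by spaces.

-135.002 89.992 -134.990

wrist centre = target − a_3·(cos φ, sin φ) = (-3.5360, -6.3640)
cos θ_2 = (53.0038−7²−2²)/(2·7·2) = 0.0001; θ_2 = 89.9922° (elbow-up)
β = atan2(-6.3640,-3.5360) = -119.0577°; ψ = atan2(2.0000,7.0003) = 15.9448°
θ_1 = β − ψ = -135.0025°
θ_3 = φ − θ_1 − θ_2 = -134.9898° (wrapped to (-180°,180°])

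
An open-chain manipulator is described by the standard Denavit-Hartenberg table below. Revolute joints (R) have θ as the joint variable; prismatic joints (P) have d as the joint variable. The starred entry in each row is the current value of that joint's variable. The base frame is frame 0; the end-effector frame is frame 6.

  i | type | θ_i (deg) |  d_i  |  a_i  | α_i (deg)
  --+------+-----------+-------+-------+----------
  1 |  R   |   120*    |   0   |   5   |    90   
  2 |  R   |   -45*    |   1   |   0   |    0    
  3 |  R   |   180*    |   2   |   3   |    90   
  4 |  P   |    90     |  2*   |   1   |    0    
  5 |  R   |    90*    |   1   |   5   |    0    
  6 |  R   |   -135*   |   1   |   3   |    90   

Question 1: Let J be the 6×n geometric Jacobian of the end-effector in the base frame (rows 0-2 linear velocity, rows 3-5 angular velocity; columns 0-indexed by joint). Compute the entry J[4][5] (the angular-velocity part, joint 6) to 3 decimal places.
0.612

axis z_5 = (-0.3536,0.6124,0.7071); lever o_n−o_5 = (2.2336,0.3740,2.2071)
cross product → J_v[:, 5] = (1.0871,2.3597,-1.5000)
J_ω[:, 5] = z_5
entry J[4][5] = 0.6124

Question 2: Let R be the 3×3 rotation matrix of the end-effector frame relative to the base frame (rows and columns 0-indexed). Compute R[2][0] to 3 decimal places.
End-effector x-axis (col 0 of R) = (0.8624,-0.0795,0.5000)
R[2][0] = 0.5000

0.500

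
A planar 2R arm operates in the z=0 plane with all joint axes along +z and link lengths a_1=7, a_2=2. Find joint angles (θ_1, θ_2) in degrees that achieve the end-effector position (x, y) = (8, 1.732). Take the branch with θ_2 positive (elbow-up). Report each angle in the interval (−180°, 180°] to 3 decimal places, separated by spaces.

-0.000 60.000

cos θ_2 = (66.9998−7²−2²)/(2·7·2) = 0.5000; θ_2 = 60.0004° (elbow-up)
β = atan2(1.7320,8.0000) = 12.2160°; ψ = atan2(1.7321,8.0000) = 12.2164°
θ_1 = β − ψ = -0.0004°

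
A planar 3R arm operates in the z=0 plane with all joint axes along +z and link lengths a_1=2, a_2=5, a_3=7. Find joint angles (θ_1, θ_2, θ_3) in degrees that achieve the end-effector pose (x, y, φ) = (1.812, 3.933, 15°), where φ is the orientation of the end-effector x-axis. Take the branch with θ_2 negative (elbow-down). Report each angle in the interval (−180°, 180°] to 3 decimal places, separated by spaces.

-134.994 -90.008 -119.998

wrist centre = target − a_3·(cos φ, sin φ) = (-4.9495, 2.1213)
cos θ_2 = (28.9971−2²−5²)/(2·2·5) = -0.0001; θ_2 = -90.0082° (elbow-down)
β = atan2(2.1213,-4.9495) = 156.8008°; ψ = atan2(-5.0000,1.9993) = -68.2057°
θ_1 = β − ψ = 225.0065°
θ_3 = φ − θ_1 − θ_2 = -119.9983° (wrapped to (-180°,180°])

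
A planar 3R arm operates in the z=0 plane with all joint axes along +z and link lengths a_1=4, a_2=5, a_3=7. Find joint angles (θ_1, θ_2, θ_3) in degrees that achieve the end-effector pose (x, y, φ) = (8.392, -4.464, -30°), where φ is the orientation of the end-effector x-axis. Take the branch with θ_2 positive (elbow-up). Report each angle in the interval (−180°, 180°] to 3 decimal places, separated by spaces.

wrist centre = target − a_3·(cos φ, sin φ) = (2.3298, -0.9640)
cos θ_2 = (6.3574−4²−5²)/(2·4·5) = -0.8661; θ_2 = 150.0046° (elbow-up)
β = atan2(-0.9640,2.3298) = -22.4781°; ψ = atan2(2.4996,-0.3303) = 97.5280°
θ_1 = β − ψ = -120.0061°
θ_3 = φ − θ_1 − θ_2 = -59.9985° (wrapped to (-180°,180°])

-120.006 150.005 -59.999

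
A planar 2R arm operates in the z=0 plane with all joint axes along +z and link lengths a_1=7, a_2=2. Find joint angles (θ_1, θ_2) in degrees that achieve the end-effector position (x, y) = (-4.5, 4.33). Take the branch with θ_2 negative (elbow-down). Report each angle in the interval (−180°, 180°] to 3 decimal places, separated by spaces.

152.205 -120.003

cos θ_2 = (38.9989−7²−2²)/(2·7·2) = -0.5000; θ_2 = -120.0026° (elbow-down)
β = atan2(4.3300,-4.5000) = 136.1030°; ψ = atan2(-1.7320,5.9999) = -16.1019°
θ_1 = β − ψ = 152.2049°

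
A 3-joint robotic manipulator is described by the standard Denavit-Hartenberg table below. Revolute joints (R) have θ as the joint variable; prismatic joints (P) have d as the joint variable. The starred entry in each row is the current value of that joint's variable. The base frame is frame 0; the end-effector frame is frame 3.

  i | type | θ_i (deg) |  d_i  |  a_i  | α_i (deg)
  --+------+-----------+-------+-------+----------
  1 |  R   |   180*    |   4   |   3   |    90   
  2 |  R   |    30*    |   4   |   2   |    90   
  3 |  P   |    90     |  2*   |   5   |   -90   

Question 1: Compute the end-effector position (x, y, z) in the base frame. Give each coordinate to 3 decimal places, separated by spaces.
-5.732 9.000 3.268

after link 1: o_1 = (-3.0000, 0.0000, 4.0000)
after link 2: o_2 = (-4.7321, 4.0000, 5.0000)
after link 3: o_3 = (-5.7321, 9.0000, 3.2679)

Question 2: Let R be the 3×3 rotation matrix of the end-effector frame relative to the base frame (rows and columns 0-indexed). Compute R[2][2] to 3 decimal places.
End-effector z-axis (col 2 of R) = (0.8660,-0.0000,-0.5000)
R[2][2] = -0.5000

-0.500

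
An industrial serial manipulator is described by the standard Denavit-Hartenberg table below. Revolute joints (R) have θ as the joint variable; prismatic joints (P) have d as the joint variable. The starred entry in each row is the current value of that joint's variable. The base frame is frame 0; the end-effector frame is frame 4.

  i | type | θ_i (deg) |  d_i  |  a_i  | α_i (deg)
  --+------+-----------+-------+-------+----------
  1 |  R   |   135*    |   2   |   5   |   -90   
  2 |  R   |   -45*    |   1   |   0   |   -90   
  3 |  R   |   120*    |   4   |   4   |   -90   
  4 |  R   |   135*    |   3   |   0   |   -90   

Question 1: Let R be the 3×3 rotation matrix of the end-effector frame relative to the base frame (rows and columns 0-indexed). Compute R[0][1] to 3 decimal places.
End-effector y-axis (col 1 of R) = (-0.0795,0.7866,0.6124)
R[0][1] = -0.0795

-0.079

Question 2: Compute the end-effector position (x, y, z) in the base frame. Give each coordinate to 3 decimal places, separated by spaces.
-2.555 3.918 -4.080

after link 1: o_1 = (-3.5355, 3.5355, 2.0000)
after link 2: o_2 = (-4.2426, 2.8284, 2.0000)
after link 3: o_3 = (-2.7932, 6.2779, -2.2426)
after link 4: o_4 = (-2.5548, 3.9182, -4.0798)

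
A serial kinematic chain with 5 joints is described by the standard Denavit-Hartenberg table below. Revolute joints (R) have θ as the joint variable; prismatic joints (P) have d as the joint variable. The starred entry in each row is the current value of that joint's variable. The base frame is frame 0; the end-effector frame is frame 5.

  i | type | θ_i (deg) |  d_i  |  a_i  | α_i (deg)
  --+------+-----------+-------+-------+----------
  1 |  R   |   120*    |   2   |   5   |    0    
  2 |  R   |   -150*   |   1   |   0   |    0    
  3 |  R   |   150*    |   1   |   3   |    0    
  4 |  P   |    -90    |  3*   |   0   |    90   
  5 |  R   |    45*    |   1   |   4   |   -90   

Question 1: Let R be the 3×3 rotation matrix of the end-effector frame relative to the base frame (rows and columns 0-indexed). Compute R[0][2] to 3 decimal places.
-0.612

End-effector z-axis (col 2 of R) = (-0.6124,-0.3536,0.7071)
R[0][2] = -0.6124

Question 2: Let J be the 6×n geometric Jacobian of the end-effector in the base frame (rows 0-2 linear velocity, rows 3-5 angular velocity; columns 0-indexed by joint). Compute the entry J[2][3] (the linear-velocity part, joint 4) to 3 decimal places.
prismatic axis z_3 = (0.0000,0.0000,1.0000)
J_v[:, 3] = z_3; J_ω[:, 3] = (0,0,0)
entry J[2][3] = 1.0000

1.000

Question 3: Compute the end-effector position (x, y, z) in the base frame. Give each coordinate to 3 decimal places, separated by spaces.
-1.051 7.476 9.828

after link 1: o_1 = (-2.5000, 4.3301, 2.0000)
after link 2: o_2 = (-2.5000, 4.3301, 3.0000)
after link 3: o_3 = (-4.0000, 6.9282, 4.0000)
after link 4: o_4 = (-4.0000, 6.9282, 7.0000)
after link 5: o_5 = (-1.0505, 7.4764, 9.8284)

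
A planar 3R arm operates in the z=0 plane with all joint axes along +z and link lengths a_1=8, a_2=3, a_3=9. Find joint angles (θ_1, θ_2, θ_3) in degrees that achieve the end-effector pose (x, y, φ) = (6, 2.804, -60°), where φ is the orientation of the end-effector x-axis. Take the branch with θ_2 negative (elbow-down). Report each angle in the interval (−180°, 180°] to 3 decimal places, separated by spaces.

wrist centre = target − a_3·(cos φ, sin φ) = (1.5000, 10.5982)
cos θ_2 = (114.5725−8²−3²)/(2·8·3) = 0.8661; θ_2 = -29.9923° (elbow-down)
β = atan2(10.5982,1.5000) = 81.9443°; ψ = atan2(-1.4997,10.5983) = -8.0539°
θ_1 = β − ψ = 89.9981°
θ_3 = φ − θ_1 − θ_2 = -120.0058° (wrapped to (-180°,180°])

89.998 -29.992 -120.006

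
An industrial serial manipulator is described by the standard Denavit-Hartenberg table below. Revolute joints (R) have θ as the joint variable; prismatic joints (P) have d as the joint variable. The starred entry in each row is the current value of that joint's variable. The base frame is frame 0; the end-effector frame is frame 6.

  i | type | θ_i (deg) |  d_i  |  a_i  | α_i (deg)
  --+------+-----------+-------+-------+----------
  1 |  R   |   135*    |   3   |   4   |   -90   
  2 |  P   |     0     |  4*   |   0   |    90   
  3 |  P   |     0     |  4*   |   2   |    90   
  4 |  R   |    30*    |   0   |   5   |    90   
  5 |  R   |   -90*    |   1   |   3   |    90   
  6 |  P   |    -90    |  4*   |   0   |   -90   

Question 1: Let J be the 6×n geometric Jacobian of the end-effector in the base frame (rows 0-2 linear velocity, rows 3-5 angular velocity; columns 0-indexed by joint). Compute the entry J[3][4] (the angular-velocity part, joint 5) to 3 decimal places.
-0.354

axis z_4 = (-0.3536,0.3536,-0.8660); lever o_n−o_4 = (-0.0254,-4.2173,-2.8660)
cross product → J_v[:, 4] = (-4.6655,-0.9913,1.5000)
J_ω[:, 4] = z_4
entry J[3][4] = -0.3536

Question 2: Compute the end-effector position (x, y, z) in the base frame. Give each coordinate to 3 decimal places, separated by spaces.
-10.158 0.259 6.634

after link 1: o_1 = (-2.8284, 2.8284, 3.0000)
after link 2: o_2 = (-5.6569, 0.0000, 3.0000)
after link 3: o_3 = (-7.0711, 1.4142, 7.0000)
after link 4: o_4 = (-10.1329, 4.4761, 9.5000)
after link 5: o_5 = (-12.6078, 2.7083, 8.6340)
after link 6: o_6 = (-10.1583, 0.2588, 6.6340)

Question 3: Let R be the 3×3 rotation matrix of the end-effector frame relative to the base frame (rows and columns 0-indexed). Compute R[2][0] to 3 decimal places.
0.866

End-effector x-axis (col 0 of R) = (0.3536,-0.3536,0.8660)
R[2][0] = 0.8660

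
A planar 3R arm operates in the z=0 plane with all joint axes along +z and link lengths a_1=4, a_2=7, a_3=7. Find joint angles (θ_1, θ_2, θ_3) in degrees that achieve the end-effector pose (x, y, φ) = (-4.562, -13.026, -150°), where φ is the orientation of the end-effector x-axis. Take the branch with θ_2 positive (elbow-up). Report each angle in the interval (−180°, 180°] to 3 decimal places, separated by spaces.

wrist centre = target − a_3·(cos φ, sin φ) = (1.5002, -9.5260)
cos θ_2 = (92.9952−4²−7²)/(2·4·7) = 0.4999; θ_2 = 60.0057° (elbow-up)
β = atan2(-9.5260,1.5002) = -81.0504°; ψ = atan2(6.0625,7.4994) = 38.9521°
θ_1 = β − ψ = -120.0025°
θ_3 = φ − θ_1 − θ_2 = -90.0031° (wrapped to (-180°,180°])

-120.003 60.006 -90.003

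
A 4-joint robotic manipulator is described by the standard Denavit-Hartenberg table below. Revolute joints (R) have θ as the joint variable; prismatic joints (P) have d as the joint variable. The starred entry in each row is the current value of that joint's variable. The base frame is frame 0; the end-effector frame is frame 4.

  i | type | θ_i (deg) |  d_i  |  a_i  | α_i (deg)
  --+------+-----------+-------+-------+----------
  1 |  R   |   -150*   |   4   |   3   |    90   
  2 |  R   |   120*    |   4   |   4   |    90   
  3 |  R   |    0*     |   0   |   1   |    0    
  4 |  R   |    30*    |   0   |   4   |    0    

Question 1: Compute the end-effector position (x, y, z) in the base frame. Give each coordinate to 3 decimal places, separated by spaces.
after link 1: o_1 = (-2.5981, -1.5000, 4.0000)
after link 2: o_2 = (-2.8660, 2.9641, 7.4641)
after link 3: o_3 = (-2.4330, 3.2141, 8.3301)
after link 4: o_4 = (-1.9330, 5.8122, 11.3301)

-1.933 5.812 11.330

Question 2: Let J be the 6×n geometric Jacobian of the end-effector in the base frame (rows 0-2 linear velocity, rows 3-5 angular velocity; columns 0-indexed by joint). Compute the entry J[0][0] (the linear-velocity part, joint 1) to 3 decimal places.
axis z_0 = ẑ; lever o_n−o_0 = (-1.9330,5.8122,11.3301)
cross product → J_v[:, 0] = (-5.8122,-1.9330,0.0000)
J_ω[:, 0] = z_0
entry J[0][0] = -5.8122

-5.812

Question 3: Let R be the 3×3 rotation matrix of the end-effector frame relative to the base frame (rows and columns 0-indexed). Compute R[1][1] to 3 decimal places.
End-effector y-axis (col 1 of R) = (-0.6495,0.6250,-0.4330)
R[1][1] = 0.6250

0.625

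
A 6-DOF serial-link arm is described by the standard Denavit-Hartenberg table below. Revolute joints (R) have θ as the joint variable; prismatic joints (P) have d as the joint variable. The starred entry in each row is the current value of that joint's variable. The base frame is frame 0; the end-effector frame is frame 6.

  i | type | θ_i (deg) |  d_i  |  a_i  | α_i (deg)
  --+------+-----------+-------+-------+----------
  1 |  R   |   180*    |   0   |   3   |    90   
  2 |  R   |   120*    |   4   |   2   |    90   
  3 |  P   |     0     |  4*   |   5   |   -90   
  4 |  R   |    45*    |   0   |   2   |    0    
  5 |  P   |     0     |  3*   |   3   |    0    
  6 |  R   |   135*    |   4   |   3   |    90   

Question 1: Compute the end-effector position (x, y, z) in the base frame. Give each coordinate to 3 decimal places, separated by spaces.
0.366 11.000 6.758

after link 1: o_1 = (-3.0000, 0.0000, 0.0000)
after link 2: o_2 = (-2.0000, 4.0000, 1.7321)
after link 3: o_3 = (-2.9641, 4.0000, 8.0622)
after link 4: o_4 = (-1.0322, 4.0000, 8.5798)
after link 5: o_5 = (1.8655, 7.0000, 9.3563)
after link 6: o_6 = (0.3655, 11.0000, 6.7582)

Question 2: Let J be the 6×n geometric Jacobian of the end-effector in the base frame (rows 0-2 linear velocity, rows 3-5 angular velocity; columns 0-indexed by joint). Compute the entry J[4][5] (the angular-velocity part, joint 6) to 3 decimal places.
axis z_5 = (0.0000,1.0000,0.0000); lever o_n−o_5 = (-1.5000,4.0000,-2.5981)
cross product → J_v[:, 5] = (-2.5981,0.0000,1.5000)
J_ω[:, 5] = z_5
entry J[4][5] = 1.0000

1.000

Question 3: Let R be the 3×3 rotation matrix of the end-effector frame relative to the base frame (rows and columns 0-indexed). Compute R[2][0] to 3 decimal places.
-0.866

End-effector x-axis (col 0 of R) = (-0.5000,0.0000,-0.8660)
R[2][0] = -0.8660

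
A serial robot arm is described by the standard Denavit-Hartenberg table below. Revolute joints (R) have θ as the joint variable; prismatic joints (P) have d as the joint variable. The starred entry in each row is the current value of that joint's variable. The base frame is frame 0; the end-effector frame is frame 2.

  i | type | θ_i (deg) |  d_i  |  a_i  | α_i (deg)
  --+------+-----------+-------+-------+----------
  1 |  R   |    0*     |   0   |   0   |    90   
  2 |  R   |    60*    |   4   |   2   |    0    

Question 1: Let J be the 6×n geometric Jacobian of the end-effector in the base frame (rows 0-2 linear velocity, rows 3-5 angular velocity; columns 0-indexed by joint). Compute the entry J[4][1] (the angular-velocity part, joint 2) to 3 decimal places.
axis z_1 = (0.0000,-1.0000,0.0000); lever o_n−o_1 = (1.0000,-4.0000,1.7321)
cross product → J_v[:, 1] = (-1.7321,0.0000,1.0000)
J_ω[:, 1] = z_1
entry J[4][1] = -1.0000

-1.000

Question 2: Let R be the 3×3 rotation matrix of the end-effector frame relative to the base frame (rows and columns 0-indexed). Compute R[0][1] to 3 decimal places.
End-effector y-axis (col 1 of R) = (-0.8660,0.0000,0.5000)
R[0][1] = -0.8660

-0.866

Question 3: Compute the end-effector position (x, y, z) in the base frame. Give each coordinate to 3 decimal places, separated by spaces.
after link 1: o_1 = (0.0000, 0.0000, 0.0000)
after link 2: o_2 = (1.0000, -4.0000, 1.7321)

1.000 -4.000 1.732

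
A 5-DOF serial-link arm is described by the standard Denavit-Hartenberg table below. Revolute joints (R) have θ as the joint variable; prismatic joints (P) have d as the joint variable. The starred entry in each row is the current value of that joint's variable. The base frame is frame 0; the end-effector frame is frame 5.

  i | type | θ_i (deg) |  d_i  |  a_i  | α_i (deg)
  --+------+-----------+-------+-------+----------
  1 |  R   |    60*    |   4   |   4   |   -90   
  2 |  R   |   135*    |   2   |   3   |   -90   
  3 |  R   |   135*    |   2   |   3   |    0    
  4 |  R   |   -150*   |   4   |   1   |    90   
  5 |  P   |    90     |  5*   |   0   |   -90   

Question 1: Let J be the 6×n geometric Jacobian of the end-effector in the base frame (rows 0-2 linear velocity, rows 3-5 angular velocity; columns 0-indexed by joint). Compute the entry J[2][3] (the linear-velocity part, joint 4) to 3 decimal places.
axis z_3 = (-0.3536,-0.6124,0.7071); lever o_n−o_3 = (-5.7049,0.2957,3.0605)
cross product → J_v[:, 3] = (-2.0832,-2.9519,-3.5981)
J_ω[:, 3] = z_3
entry J[2][3] = -3.5981

-3.598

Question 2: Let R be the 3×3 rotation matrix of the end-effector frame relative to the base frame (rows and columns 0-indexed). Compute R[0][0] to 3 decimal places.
End-effector x-axis (col 0 of R) = (-0.3536,-0.6124,0.7071)
R[0][0] = -0.3536

-0.354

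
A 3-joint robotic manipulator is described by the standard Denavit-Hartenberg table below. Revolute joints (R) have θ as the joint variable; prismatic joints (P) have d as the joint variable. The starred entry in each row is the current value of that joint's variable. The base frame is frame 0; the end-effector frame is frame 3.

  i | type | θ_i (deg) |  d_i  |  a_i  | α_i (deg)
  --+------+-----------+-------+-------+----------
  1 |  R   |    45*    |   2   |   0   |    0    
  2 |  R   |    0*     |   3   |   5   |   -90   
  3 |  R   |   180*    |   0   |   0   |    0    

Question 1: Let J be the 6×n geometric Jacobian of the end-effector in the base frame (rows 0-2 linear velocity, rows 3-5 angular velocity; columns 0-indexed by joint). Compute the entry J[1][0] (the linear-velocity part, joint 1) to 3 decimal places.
3.536

axis z_0 = ẑ; lever o_n−o_0 = (3.5355,3.5355,5.0000)
cross product → J_v[:, 0] = (-3.5355,3.5355,0.0000)
J_ω[:, 0] = z_0
entry J[1][0] = 3.5355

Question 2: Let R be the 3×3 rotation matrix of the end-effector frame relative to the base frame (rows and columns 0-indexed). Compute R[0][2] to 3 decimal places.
End-effector z-axis (col 2 of R) = (-0.7071,0.7071,0.0000)
R[0][2] = -0.7071

-0.707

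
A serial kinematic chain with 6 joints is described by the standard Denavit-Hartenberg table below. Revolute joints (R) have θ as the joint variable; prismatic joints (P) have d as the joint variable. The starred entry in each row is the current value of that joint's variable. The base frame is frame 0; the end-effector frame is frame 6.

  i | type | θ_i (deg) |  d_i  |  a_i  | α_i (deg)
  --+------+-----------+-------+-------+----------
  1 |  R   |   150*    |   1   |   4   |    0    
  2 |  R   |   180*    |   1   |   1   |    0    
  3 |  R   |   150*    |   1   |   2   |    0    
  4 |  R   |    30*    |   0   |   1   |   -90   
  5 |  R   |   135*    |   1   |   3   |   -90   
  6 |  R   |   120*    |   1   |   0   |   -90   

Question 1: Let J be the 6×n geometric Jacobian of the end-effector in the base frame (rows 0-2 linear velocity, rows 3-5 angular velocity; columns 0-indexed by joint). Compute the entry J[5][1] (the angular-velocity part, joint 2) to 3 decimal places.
axis z_1 = (0.0000,0.0000,1.0000); lever o_n−o_1 = (0.9495,-0.5482,0.5858)
cross product → J_v[:, 1] = (0.5482,0.9495,-0.0000)
J_ω[:, 1] = z_1
entry J[5][1] = 1.0000

1.000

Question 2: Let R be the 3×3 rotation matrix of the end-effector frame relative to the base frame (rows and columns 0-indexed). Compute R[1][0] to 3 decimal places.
0.927

End-effector x-axis (col 0 of R) = (0.1268,0.9268,0.3536)
R[1][0] = 0.9268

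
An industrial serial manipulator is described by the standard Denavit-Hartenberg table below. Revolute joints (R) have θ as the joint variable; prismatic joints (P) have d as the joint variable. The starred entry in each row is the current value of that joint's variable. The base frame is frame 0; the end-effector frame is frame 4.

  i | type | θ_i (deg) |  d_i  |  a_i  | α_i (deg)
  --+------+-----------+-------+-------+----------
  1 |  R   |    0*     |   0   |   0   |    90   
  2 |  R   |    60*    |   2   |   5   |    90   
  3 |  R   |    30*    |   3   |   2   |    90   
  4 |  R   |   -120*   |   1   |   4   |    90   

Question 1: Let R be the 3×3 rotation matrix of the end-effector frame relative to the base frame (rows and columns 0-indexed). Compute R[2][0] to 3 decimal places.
0.058

End-effector x-axis (col 0 of R) = (-0.9665,0.2500,0.0580)
R[2][0] = 0.0580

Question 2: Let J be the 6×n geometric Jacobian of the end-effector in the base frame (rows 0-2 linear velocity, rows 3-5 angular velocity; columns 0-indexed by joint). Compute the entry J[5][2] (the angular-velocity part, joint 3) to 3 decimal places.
-0.500

axis z_2 = (0.8660,-0.0000,-0.5000); lever o_n−o_2 = (-0.1519,0.8660,0.6651)
cross product → J_v[:, 2] = (0.4330,-0.5000,0.7500)
J_ω[:, 2] = z_2
entry J[5][2] = -0.5000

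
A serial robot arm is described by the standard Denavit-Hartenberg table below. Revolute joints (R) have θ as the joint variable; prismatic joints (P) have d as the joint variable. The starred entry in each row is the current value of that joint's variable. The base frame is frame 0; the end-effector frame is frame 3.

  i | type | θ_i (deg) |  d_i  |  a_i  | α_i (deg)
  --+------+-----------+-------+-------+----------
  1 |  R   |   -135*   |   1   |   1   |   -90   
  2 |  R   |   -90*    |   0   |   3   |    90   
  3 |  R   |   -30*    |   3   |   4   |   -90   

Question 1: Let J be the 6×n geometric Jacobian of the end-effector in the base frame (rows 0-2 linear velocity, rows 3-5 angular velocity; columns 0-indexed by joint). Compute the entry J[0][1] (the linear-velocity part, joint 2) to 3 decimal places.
-4.571

axis z_1 = (0.7071,-0.7071,0.0000); lever o_n−o_1 = (0.7071,3.5355,6.4641)
cross product → J_v[:, 1] = (-4.5708,-4.5708,3.0000)
J_ω[:, 1] = z_1
entry J[0][1] = -4.5708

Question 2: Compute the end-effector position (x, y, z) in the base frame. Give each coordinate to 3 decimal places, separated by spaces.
after link 1: o_1 = (-0.7071, -0.7071, 1.0000)
after link 2: o_2 = (-0.7071, -0.7071, 4.0000)
after link 3: o_3 = (-0.0000, 2.8284, 7.4641)

-0.000 2.828 7.464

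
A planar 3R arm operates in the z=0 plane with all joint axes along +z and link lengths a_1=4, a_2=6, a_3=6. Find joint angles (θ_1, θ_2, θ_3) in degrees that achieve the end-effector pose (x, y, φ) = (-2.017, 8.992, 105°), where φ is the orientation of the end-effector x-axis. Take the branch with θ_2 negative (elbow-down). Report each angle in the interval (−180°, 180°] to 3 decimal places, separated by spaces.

-150.007 -149.996 45.003

wrist centre = target − a_3·(cos φ, sin φ) = (-0.4641, 3.1964)
cos θ_2 = (10.4326−4²−6²)/(2·4·6) = -0.8660; θ_2 = -149.9956° (elbow-down)
β = atan2(3.1964,-0.4641) = 98.2609°; ψ = atan2(-3.0004,-1.1959) = -111.7316°
θ_1 = β − ψ = 209.9925°
θ_3 = φ − θ_1 − θ_2 = 45.0031° (wrapped to (-180°,180°])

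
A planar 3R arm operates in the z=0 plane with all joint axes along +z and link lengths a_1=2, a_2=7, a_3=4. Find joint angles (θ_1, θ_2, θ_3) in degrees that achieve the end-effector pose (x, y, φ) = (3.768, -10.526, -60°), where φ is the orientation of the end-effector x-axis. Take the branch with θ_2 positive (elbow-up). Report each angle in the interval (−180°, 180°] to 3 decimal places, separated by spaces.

-150.006 90.008 -0.002

wrist centre = target − a_3·(cos φ, sin φ) = (1.7680, -7.0619)
cos θ_2 = (52.9962−2²−7²)/(2·2·7) = -0.0001; θ_2 = 90.0077° (elbow-up)
β = atan2(-7.0619,1.7680) = -75.9445°; ψ = atan2(7.0000,1.9991) = 74.0617°
θ_1 = β − ψ = -150.0062°
θ_3 = φ − θ_1 − θ_2 = -0.0015° (wrapped to (-180°,180°])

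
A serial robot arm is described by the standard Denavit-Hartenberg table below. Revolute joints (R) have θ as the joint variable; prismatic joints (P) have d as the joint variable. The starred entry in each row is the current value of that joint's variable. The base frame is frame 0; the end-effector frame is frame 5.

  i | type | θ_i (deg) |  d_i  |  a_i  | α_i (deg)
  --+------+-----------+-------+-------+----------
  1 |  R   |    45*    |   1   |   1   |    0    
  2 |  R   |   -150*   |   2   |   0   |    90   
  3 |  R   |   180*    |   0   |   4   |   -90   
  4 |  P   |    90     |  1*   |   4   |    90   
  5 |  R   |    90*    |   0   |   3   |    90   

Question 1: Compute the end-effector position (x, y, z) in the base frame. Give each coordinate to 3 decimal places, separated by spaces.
after link 1: o_1 = (0.7071, 0.7071, 1.0000)
after link 2: o_2 = (0.7071, 0.7071, 3.0000)
after link 3: o_3 = (1.7424, 4.5708, 3.0000)
after link 4: o_4 = (5.6061, 3.5355, 2.0000)
after link 5: o_5 = (5.6061, 3.5355, -1.0000)

5.606 3.536 -1.000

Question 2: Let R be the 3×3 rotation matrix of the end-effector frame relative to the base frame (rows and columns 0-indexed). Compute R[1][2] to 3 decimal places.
End-effector z-axis (col 2 of R) = (0.9659,-0.2588,-0.0000)
R[1][2] = -0.2588

-0.259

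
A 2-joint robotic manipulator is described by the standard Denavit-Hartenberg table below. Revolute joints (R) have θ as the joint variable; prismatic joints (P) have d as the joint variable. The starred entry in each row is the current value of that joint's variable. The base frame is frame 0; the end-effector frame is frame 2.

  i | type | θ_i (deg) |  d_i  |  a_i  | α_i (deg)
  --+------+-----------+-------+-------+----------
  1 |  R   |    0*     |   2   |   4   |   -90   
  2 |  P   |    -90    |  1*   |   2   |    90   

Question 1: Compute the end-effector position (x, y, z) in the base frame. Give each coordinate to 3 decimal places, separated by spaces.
4.000 1.000 4.000

after link 1: o_1 = (4.0000, 0.0000, 2.0000)
after link 2: o_2 = (4.0000, 1.0000, 4.0000)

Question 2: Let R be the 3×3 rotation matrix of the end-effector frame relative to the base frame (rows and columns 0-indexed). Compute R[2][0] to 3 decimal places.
End-effector x-axis (col 0 of R) = (0.0000,-0.0000,1.0000)
R[2][0] = 1.0000

1.000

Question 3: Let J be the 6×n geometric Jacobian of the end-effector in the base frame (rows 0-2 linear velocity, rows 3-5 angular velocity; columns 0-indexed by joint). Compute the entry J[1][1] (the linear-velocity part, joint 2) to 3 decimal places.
prismatic axis z_1 = (0.0000,1.0000,0.0000)
J_v[:, 1] = z_1; J_ω[:, 1] = (0,0,0)
entry J[1][1] = 1.0000

1.000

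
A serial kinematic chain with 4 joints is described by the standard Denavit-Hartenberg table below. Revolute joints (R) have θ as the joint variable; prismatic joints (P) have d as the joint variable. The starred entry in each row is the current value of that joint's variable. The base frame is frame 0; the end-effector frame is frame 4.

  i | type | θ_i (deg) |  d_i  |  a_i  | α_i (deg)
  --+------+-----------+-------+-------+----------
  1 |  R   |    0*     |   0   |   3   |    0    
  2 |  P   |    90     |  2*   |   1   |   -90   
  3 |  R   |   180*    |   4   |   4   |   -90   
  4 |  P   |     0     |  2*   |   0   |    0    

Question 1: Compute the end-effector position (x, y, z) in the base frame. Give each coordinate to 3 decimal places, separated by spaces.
after link 1: o_1 = (3.0000, 0.0000, 0.0000)
after link 2: o_2 = (3.0000, 1.0000, 2.0000)
after link 3: o_3 = (-1.0000, -3.0000, 2.0000)
after link 4: o_4 = (-1.0000, -3.0000, 4.0000)

-1.000 -3.000 4.000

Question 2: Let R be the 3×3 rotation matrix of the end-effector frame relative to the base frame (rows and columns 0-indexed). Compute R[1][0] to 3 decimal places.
End-effector x-axis (col 0 of R) = (-0.0000,-1.0000,-0.0000)
R[1][0] = -1.0000

-1.000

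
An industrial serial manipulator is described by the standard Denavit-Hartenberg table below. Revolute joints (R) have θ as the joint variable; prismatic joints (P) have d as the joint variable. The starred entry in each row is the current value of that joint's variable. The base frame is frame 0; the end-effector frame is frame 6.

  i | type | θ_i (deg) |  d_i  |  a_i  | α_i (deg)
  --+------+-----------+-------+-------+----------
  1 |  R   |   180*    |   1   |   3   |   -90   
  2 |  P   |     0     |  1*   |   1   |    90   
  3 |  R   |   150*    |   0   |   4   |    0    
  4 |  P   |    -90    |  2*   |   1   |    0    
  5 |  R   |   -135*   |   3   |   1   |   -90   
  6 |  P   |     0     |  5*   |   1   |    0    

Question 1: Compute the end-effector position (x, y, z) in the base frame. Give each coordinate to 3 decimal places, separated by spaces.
after link 1: o_1 = (-3.0000, 0.0000, 1.0000)
after link 2: o_2 = (-4.0000, -1.0000, 1.0000)
after link 3: o_3 = (-0.5359, -3.0000, 1.0000)
after link 4: o_4 = (-1.0359, -3.8660, 3.0000)
after link 5: o_5 = (-1.2947, -2.9001, 6.0000)
after link 6: o_6 = (-6.3832, -3.2283, 6.0000)

-6.383 -3.228 6.000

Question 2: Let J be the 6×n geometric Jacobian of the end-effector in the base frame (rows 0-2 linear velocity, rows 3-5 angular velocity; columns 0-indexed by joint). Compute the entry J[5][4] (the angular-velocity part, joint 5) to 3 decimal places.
1.000

axis z_4 = (0.0000,0.0000,1.0000); lever o_n−o_4 = (-5.3473,0.6378,3.0000)
cross product → J_v[:, 4] = (-0.6378,-5.3473,0.0000)
J_ω[:, 4] = z_4
entry J[5][4] = 1.0000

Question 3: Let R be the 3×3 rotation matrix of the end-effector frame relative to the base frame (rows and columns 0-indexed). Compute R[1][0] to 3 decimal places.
0.966

End-effector x-axis (col 0 of R) = (-0.2588,0.9659,0.0000)
R[1][0] = 0.9659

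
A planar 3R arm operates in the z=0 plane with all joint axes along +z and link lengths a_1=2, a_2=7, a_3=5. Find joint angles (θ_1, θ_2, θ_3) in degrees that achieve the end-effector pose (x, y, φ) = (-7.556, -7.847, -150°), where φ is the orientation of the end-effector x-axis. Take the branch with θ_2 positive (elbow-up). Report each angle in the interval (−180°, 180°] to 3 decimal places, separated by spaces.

134.991 120.008 -44.999

wrist centre = target − a_3·(cos φ, sin φ) = (-3.2259, -5.3470)
cos θ_2 = (38.9967−2²−7²)/(2·2·7) = -0.5001; θ_2 = 120.0079° (elbow-up)
β = atan2(-5.3470,-3.2259) = -121.1028°; ψ = atan2(6.0617,-1.5008) = 103.9064°
θ_1 = β − ψ = -225.0092°
θ_3 = φ − θ_1 − θ_2 = -44.9987° (wrapped to (-180°,180°])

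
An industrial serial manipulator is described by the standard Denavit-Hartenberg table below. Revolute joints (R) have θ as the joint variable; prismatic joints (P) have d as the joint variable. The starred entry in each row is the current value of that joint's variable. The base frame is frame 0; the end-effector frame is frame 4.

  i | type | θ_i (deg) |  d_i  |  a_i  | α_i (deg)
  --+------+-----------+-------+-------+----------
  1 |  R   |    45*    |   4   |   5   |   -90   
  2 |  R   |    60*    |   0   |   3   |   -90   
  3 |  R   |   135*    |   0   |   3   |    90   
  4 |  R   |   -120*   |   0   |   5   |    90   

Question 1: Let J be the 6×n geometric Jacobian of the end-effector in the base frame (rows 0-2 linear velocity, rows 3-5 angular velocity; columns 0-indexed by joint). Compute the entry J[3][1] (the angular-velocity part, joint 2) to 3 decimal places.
-0.707

axis z_1 = (-0.7071,0.7071,0.0000); lever o_n−o_1 = (3.8373,3.3373,-0.1268)
cross product → J_v[:, 1] = (-0.0897,-0.0897,-5.0732)
J_ω[:, 1] = z_1
entry J[3][1] = -0.7071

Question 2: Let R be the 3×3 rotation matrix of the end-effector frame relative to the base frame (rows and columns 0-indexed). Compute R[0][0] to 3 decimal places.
End-effector x-axis (col 0 of R) = (0.4053,0.9053,0.1268)
R[0][0] = 0.4053

0.405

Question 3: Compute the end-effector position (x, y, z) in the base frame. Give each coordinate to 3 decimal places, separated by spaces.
after link 1: o_1 = (3.5355, 3.5355, 4.0000)
after link 2: o_2 = (4.5962, 4.5962, 1.4019)
after link 3: o_3 = (5.3462, 2.3462, 3.2390)
after link 4: o_4 = (7.3728, 6.8728, 3.8732)

7.373 6.873 3.873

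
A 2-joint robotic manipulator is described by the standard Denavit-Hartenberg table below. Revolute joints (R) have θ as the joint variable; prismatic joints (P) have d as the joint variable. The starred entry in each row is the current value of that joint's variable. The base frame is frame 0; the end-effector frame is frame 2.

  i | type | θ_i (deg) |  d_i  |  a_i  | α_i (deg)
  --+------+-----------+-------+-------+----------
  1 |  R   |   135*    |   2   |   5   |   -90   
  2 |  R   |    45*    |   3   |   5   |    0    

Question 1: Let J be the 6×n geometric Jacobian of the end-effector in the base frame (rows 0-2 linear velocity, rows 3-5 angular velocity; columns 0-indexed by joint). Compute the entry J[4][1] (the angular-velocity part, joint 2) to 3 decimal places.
axis z_1 = (-0.7071,-0.7071,0.0000); lever o_n−o_1 = (-4.6213,0.3787,-3.5355)
cross product → J_v[:, 1] = (2.5000,-2.5000,-3.5355)
J_ω[:, 1] = z_1
entry J[4][1] = -0.7071

-0.707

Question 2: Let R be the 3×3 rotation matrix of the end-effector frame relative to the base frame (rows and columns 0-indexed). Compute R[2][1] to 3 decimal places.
-0.707

End-effector y-axis (col 1 of R) = (0.5000,-0.5000,-0.7071)
R[2][1] = -0.7071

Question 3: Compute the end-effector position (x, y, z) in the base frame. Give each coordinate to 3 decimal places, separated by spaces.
after link 1: o_1 = (-3.5355, 3.5355, 2.0000)
after link 2: o_2 = (-8.1569, 3.9142, -1.5355)

-8.157 3.914 -1.536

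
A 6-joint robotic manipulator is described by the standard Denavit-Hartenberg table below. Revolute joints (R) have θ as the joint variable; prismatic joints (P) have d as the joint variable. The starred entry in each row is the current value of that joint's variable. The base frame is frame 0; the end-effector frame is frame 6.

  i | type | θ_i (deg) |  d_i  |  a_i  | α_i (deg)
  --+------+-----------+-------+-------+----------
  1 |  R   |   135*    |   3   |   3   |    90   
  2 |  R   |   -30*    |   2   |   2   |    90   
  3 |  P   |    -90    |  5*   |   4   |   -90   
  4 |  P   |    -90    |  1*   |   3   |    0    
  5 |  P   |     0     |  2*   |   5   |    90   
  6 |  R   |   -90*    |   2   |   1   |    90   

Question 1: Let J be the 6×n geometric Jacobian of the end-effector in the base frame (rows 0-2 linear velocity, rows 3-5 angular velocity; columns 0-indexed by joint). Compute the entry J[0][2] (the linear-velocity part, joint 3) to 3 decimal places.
prismatic axis z_2 = (0.3536,-0.3536,-0.8660)
J_v[:, 2] = z_2; J_ω[:, 2] = (0,0,0)
entry J[0][2] = 0.3536

0.354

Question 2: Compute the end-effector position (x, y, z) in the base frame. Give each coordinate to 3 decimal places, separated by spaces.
0.025 -0.025 -10.258

after link 1: o_1 = (-2.1213, 2.1213, 3.0000)
after link 2: o_2 = (-1.9319, 4.7603, 2.0000)
after link 3: o_3 = (-2.9925, 0.1641, -2.3301)
after link 4: o_4 = (-2.5442, -0.2842, -5.4282)
after link 5: o_5 = (-2.0012, -0.8272, -10.7583)
after link 6: o_6 = (0.0254, -0.0254, -10.2583)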